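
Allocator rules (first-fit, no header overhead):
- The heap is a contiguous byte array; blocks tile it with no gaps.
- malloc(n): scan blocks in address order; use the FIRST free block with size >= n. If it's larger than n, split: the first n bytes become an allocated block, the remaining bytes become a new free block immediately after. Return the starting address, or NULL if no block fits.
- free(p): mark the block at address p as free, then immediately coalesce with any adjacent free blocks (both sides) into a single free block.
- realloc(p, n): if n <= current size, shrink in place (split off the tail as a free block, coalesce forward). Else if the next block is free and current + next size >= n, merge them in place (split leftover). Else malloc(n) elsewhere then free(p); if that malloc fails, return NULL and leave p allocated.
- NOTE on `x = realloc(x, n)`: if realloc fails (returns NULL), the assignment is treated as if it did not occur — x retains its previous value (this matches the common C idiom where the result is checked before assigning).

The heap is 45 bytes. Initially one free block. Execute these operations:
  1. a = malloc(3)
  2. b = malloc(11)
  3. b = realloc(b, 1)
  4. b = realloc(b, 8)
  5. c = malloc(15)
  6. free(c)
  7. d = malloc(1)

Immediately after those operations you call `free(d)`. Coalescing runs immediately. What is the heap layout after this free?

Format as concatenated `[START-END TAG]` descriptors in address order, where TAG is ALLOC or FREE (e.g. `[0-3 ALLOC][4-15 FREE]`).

Answer: [0-2 ALLOC][3-10 ALLOC][11-44 FREE]

Derivation:
Op 1: a = malloc(3) -> a = 0; heap: [0-2 ALLOC][3-44 FREE]
Op 2: b = malloc(11) -> b = 3; heap: [0-2 ALLOC][3-13 ALLOC][14-44 FREE]
Op 3: b = realloc(b, 1) -> b = 3; heap: [0-2 ALLOC][3-3 ALLOC][4-44 FREE]
Op 4: b = realloc(b, 8) -> b = 3; heap: [0-2 ALLOC][3-10 ALLOC][11-44 FREE]
Op 5: c = malloc(15) -> c = 11; heap: [0-2 ALLOC][3-10 ALLOC][11-25 ALLOC][26-44 FREE]
Op 6: free(c) -> (freed c); heap: [0-2 ALLOC][3-10 ALLOC][11-44 FREE]
Op 7: d = malloc(1) -> d = 11; heap: [0-2 ALLOC][3-10 ALLOC][11-11 ALLOC][12-44 FREE]
free(d): d = 11 -> block [11-11 ALLOC]; mark free, coalesce with adjacent free neighbors -> [0-2 ALLOC][3-10 ALLOC][11-44 FREE]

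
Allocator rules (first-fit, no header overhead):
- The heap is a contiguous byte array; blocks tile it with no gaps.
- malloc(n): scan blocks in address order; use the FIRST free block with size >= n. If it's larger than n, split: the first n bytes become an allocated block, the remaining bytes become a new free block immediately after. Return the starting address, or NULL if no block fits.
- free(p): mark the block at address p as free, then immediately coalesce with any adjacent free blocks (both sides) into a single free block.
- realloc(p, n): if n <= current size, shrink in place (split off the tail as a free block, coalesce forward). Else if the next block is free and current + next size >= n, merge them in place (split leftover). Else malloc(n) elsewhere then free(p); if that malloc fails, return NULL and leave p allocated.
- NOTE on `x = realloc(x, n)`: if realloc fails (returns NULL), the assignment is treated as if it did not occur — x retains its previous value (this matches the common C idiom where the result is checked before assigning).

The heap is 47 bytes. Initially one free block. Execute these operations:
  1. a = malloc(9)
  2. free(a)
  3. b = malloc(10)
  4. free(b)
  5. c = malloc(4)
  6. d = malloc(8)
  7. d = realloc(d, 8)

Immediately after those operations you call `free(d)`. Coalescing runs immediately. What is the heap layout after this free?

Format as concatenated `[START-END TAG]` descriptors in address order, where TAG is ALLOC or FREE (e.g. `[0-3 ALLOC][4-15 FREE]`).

Op 1: a = malloc(9) -> a = 0; heap: [0-8 ALLOC][9-46 FREE]
Op 2: free(a) -> (freed a); heap: [0-46 FREE]
Op 3: b = malloc(10) -> b = 0; heap: [0-9 ALLOC][10-46 FREE]
Op 4: free(b) -> (freed b); heap: [0-46 FREE]
Op 5: c = malloc(4) -> c = 0; heap: [0-3 ALLOC][4-46 FREE]
Op 6: d = malloc(8) -> d = 4; heap: [0-3 ALLOC][4-11 ALLOC][12-46 FREE]
Op 7: d = realloc(d, 8) -> d = 4; heap: [0-3 ALLOC][4-11 ALLOC][12-46 FREE]
free(d): d = 4 -> block [4-11 ALLOC]; mark free, coalesce with adjacent free neighbors -> [0-3 ALLOC][4-46 FREE]

Answer: [0-3 ALLOC][4-46 FREE]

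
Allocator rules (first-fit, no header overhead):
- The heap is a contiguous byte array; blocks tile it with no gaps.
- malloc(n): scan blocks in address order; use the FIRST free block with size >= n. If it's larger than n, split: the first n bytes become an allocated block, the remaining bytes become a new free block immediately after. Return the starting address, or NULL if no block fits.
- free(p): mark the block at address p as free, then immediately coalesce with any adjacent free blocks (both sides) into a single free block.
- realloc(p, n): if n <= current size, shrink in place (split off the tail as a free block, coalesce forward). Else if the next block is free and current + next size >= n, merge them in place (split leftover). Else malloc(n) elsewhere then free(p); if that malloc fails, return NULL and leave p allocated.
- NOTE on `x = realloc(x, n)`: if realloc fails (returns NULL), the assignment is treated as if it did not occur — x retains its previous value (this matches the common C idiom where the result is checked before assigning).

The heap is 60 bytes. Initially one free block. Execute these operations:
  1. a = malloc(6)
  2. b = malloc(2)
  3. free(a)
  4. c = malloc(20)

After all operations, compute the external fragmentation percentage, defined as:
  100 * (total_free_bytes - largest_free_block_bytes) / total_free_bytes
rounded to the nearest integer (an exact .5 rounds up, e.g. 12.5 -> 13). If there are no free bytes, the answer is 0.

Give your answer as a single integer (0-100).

Op 1: a = malloc(6) -> a = 0; heap: [0-5 ALLOC][6-59 FREE]
Op 2: b = malloc(2) -> b = 6; heap: [0-5 ALLOC][6-7 ALLOC][8-59 FREE]
Op 3: free(a) -> (freed a); heap: [0-5 FREE][6-7 ALLOC][8-59 FREE]
Op 4: c = malloc(20) -> c = 8; heap: [0-5 FREE][6-7 ALLOC][8-27 ALLOC][28-59 FREE]
Free blocks: [6 32] total_free=38 largest=32 -> 100*(38-32)/38 = 600/38 ≈ 15.789 -> rounds to 16

Answer: 16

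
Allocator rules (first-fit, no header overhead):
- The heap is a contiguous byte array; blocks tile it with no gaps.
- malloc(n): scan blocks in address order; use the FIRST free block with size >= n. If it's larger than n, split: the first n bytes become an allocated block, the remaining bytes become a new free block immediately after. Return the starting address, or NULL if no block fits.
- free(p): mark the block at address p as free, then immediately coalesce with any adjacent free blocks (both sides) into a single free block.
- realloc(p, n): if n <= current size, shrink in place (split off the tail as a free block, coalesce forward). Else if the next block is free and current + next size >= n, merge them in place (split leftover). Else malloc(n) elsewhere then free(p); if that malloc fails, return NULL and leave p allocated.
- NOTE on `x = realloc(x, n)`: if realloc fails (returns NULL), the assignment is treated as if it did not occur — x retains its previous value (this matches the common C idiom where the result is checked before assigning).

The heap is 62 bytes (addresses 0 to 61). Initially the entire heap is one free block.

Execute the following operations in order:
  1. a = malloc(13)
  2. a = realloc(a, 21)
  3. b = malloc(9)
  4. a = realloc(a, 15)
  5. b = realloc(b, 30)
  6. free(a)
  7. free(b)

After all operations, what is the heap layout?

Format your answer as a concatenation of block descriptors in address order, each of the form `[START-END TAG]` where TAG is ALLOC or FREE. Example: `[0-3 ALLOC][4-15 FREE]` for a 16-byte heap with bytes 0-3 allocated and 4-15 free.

Answer: [0-61 FREE]

Derivation:
Op 1: a = malloc(13) -> a = 0; heap: [0-12 ALLOC][13-61 FREE]
Op 2: a = realloc(a, 21) -> a = 0; heap: [0-20 ALLOC][21-61 FREE]
Op 3: b = malloc(9) -> b = 21; heap: [0-20 ALLOC][21-29 ALLOC][30-61 FREE]
Op 4: a = realloc(a, 15) -> a = 0; heap: [0-14 ALLOC][15-20 FREE][21-29 ALLOC][30-61 FREE]
Op 5: b = realloc(b, 30) -> b = 21; heap: [0-14 ALLOC][15-20 FREE][21-50 ALLOC][51-61 FREE]
Op 6: free(a) -> (freed a); heap: [0-20 FREE][21-50 ALLOC][51-61 FREE]
Op 7: free(b) -> (freed b); heap: [0-61 FREE]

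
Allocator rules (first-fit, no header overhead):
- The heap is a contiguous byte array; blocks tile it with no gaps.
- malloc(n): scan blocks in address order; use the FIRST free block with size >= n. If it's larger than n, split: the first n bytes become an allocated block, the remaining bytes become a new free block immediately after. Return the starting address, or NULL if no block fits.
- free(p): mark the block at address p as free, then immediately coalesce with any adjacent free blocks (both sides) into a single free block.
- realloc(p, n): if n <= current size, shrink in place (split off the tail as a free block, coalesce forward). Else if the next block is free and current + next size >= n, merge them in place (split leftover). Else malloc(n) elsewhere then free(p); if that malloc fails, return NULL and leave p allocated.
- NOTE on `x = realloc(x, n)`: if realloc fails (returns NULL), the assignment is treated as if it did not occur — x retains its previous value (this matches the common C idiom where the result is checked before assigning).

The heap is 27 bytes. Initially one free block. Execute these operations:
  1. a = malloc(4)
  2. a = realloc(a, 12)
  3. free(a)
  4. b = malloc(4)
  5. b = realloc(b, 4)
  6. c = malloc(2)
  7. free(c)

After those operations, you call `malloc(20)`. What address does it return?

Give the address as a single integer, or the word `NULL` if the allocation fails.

Op 1: a = malloc(4) -> a = 0; heap: [0-3 ALLOC][4-26 FREE]
Op 2: a = realloc(a, 12) -> a = 0; heap: [0-11 ALLOC][12-26 FREE]
Op 3: free(a) -> (freed a); heap: [0-26 FREE]
Op 4: b = malloc(4) -> b = 0; heap: [0-3 ALLOC][4-26 FREE]
Op 5: b = realloc(b, 4) -> b = 0; heap: [0-3 ALLOC][4-26 FREE]
Op 6: c = malloc(2) -> c = 4; heap: [0-3 ALLOC][4-5 ALLOC][6-26 FREE]
Op 7: free(c) -> (freed c); heap: [0-3 ALLOC][4-26 FREE]
malloc(20): first-fit scan over [0-3 ALLOC][4-26 FREE] -> 4

Answer: 4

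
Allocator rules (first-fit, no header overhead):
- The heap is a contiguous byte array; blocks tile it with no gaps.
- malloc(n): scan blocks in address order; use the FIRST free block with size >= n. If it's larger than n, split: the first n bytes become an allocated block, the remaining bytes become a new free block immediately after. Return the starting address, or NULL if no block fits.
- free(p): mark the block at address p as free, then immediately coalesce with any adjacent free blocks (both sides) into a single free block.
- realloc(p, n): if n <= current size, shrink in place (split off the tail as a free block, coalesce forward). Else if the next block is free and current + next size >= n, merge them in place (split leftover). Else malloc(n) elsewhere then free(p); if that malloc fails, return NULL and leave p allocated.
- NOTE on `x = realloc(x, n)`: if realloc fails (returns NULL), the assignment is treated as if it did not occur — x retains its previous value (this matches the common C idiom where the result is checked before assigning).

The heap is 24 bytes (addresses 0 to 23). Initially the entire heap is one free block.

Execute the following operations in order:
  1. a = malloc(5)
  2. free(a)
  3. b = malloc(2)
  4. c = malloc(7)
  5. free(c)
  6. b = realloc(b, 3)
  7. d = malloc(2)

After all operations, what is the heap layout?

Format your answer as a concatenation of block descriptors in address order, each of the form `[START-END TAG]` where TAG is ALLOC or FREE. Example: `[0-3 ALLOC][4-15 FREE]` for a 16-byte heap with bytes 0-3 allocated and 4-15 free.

Answer: [0-2 ALLOC][3-4 ALLOC][5-23 FREE]

Derivation:
Op 1: a = malloc(5) -> a = 0; heap: [0-4 ALLOC][5-23 FREE]
Op 2: free(a) -> (freed a); heap: [0-23 FREE]
Op 3: b = malloc(2) -> b = 0; heap: [0-1 ALLOC][2-23 FREE]
Op 4: c = malloc(7) -> c = 2; heap: [0-1 ALLOC][2-8 ALLOC][9-23 FREE]
Op 5: free(c) -> (freed c); heap: [0-1 ALLOC][2-23 FREE]
Op 6: b = realloc(b, 3) -> b = 0; heap: [0-2 ALLOC][3-23 FREE]
Op 7: d = malloc(2) -> d = 3; heap: [0-2 ALLOC][3-4 ALLOC][5-23 FREE]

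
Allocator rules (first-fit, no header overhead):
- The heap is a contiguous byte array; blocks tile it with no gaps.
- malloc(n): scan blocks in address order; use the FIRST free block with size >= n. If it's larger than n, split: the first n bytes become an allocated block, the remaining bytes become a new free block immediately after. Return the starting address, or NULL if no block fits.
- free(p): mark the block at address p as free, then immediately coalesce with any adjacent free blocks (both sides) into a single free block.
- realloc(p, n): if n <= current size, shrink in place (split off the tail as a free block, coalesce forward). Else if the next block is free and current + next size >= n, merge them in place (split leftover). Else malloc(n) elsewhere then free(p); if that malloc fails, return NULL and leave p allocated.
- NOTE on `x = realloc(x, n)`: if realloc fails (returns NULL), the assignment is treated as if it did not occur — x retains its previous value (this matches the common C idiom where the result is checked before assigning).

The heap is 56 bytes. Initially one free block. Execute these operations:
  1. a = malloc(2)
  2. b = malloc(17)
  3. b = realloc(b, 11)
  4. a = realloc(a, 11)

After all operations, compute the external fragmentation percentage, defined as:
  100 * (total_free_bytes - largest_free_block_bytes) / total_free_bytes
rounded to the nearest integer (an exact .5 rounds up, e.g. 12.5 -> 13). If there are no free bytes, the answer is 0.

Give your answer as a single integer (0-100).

Op 1: a = malloc(2) -> a = 0; heap: [0-1 ALLOC][2-55 FREE]
Op 2: b = malloc(17) -> b = 2; heap: [0-1 ALLOC][2-18 ALLOC][19-55 FREE]
Op 3: b = realloc(b, 11) -> b = 2; heap: [0-1 ALLOC][2-12 ALLOC][13-55 FREE]
Op 4: a = realloc(a, 11) -> a = 13; heap: [0-1 FREE][2-12 ALLOC][13-23 ALLOC][24-55 FREE]
Free blocks: [2 32] total_free=34 largest=32 -> 100*(34-32)/34 = 200/34 ≈ 5.882 -> rounds to 6

Answer: 6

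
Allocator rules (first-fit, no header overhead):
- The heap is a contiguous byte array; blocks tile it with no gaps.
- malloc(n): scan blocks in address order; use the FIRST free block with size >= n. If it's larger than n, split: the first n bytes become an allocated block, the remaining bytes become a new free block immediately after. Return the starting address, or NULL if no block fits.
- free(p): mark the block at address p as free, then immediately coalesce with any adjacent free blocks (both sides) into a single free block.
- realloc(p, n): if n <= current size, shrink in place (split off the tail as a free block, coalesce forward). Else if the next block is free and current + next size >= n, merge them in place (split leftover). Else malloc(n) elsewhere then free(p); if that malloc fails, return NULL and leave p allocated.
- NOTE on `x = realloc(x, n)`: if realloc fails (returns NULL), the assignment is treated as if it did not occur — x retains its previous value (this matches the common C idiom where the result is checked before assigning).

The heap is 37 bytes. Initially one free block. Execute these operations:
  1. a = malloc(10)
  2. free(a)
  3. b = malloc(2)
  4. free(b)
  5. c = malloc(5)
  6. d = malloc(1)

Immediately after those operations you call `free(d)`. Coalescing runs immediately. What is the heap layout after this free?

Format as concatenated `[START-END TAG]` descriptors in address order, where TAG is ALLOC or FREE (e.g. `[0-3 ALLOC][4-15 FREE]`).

Op 1: a = malloc(10) -> a = 0; heap: [0-9 ALLOC][10-36 FREE]
Op 2: free(a) -> (freed a); heap: [0-36 FREE]
Op 3: b = malloc(2) -> b = 0; heap: [0-1 ALLOC][2-36 FREE]
Op 4: free(b) -> (freed b); heap: [0-36 FREE]
Op 5: c = malloc(5) -> c = 0; heap: [0-4 ALLOC][5-36 FREE]
Op 6: d = malloc(1) -> d = 5; heap: [0-4 ALLOC][5-5 ALLOC][6-36 FREE]
free(d): d = 5 -> block [5-5 ALLOC]; mark free, coalesce with adjacent free neighbors -> [0-4 ALLOC][5-36 FREE]

Answer: [0-4 ALLOC][5-36 FREE]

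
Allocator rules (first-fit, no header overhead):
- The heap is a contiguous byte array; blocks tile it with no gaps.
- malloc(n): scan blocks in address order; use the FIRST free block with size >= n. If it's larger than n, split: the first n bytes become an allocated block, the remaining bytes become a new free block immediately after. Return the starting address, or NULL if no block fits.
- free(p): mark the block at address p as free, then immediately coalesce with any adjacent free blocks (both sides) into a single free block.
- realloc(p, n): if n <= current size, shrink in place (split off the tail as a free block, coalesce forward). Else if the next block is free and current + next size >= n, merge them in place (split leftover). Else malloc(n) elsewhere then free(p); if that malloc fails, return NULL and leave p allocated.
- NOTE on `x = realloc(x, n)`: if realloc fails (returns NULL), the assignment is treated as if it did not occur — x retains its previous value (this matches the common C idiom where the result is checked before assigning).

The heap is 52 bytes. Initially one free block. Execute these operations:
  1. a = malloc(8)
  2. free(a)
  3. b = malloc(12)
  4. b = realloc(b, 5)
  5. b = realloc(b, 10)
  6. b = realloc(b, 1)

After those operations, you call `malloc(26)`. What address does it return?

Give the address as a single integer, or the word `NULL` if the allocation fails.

Answer: 1

Derivation:
Op 1: a = malloc(8) -> a = 0; heap: [0-7 ALLOC][8-51 FREE]
Op 2: free(a) -> (freed a); heap: [0-51 FREE]
Op 3: b = malloc(12) -> b = 0; heap: [0-11 ALLOC][12-51 FREE]
Op 4: b = realloc(b, 5) -> b = 0; heap: [0-4 ALLOC][5-51 FREE]
Op 5: b = realloc(b, 10) -> b = 0; heap: [0-9 ALLOC][10-51 FREE]
Op 6: b = realloc(b, 1) -> b = 0; heap: [0-0 ALLOC][1-51 FREE]
malloc(26): first-fit scan over [0-0 ALLOC][1-51 FREE] -> 1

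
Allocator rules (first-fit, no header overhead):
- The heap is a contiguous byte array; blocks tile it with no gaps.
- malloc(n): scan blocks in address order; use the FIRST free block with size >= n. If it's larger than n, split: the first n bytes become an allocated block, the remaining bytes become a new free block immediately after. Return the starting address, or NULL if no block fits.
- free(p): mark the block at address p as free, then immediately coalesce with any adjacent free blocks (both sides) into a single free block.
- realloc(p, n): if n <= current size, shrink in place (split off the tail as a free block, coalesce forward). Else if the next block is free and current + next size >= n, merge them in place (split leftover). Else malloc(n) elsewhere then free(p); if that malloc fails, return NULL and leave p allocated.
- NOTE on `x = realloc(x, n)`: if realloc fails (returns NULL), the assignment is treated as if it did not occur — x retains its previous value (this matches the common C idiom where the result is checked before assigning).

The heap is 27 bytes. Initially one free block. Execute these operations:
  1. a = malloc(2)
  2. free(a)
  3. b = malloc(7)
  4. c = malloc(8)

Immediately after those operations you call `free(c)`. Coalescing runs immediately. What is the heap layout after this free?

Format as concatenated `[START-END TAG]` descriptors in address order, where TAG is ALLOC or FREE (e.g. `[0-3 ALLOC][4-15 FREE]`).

Op 1: a = malloc(2) -> a = 0; heap: [0-1 ALLOC][2-26 FREE]
Op 2: free(a) -> (freed a); heap: [0-26 FREE]
Op 3: b = malloc(7) -> b = 0; heap: [0-6 ALLOC][7-26 FREE]
Op 4: c = malloc(8) -> c = 7; heap: [0-6 ALLOC][7-14 ALLOC][15-26 FREE]
free(c): c = 7 -> block [7-14 ALLOC]; mark free, coalesce with adjacent free neighbors -> [0-6 ALLOC][7-26 FREE]

Answer: [0-6 ALLOC][7-26 FREE]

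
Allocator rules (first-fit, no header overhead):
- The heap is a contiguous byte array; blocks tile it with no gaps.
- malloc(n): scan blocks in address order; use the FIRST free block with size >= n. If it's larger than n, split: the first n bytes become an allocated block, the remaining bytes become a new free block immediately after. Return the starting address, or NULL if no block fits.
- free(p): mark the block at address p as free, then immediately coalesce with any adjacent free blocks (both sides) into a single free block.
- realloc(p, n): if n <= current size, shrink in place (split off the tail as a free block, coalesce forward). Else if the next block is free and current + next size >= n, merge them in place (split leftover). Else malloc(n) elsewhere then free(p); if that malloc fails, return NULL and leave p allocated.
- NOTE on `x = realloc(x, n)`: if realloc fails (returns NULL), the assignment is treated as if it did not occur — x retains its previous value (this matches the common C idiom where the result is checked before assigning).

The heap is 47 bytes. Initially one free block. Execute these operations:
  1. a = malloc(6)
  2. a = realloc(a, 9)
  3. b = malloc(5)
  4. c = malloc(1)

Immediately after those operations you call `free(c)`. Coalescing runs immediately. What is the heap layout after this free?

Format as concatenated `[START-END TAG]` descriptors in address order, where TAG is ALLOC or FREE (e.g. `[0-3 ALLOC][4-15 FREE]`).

Op 1: a = malloc(6) -> a = 0; heap: [0-5 ALLOC][6-46 FREE]
Op 2: a = realloc(a, 9) -> a = 0; heap: [0-8 ALLOC][9-46 FREE]
Op 3: b = malloc(5) -> b = 9; heap: [0-8 ALLOC][9-13 ALLOC][14-46 FREE]
Op 4: c = malloc(1) -> c = 14; heap: [0-8 ALLOC][9-13 ALLOC][14-14 ALLOC][15-46 FREE]
free(c): c = 14 -> block [14-14 ALLOC]; mark free, coalesce with adjacent free neighbors -> [0-8 ALLOC][9-13 ALLOC][14-46 FREE]

Answer: [0-8 ALLOC][9-13 ALLOC][14-46 FREE]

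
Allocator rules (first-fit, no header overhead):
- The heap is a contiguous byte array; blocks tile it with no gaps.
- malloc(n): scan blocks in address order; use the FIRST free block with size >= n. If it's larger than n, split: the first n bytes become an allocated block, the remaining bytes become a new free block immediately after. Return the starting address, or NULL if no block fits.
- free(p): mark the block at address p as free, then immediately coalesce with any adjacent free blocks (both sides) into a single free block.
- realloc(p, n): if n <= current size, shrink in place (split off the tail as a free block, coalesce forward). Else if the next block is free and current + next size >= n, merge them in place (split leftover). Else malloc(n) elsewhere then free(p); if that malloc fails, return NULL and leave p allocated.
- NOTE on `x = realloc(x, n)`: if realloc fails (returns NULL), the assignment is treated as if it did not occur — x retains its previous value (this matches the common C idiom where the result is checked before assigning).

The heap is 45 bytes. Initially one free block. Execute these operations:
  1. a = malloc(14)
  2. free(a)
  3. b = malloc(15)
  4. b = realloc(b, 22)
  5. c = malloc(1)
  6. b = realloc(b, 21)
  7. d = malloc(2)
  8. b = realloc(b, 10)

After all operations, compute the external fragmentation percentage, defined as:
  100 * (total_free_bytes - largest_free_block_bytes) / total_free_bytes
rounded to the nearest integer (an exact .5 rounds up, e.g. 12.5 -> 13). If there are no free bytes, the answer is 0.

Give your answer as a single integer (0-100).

Answer: 38

Derivation:
Op 1: a = malloc(14) -> a = 0; heap: [0-13 ALLOC][14-44 FREE]
Op 2: free(a) -> (freed a); heap: [0-44 FREE]
Op 3: b = malloc(15) -> b = 0; heap: [0-14 ALLOC][15-44 FREE]
Op 4: b = realloc(b, 22) -> b = 0; heap: [0-21 ALLOC][22-44 FREE]
Op 5: c = malloc(1) -> c = 22; heap: [0-21 ALLOC][22-22 ALLOC][23-44 FREE]
Op 6: b = realloc(b, 21) -> b = 0; heap: [0-20 ALLOC][21-21 FREE][22-22 ALLOC][23-44 FREE]
Op 7: d = malloc(2) -> d = 23; heap: [0-20 ALLOC][21-21 FREE][22-22 ALLOC][23-24 ALLOC][25-44 FREE]
Op 8: b = realloc(b, 10) -> b = 0; heap: [0-9 ALLOC][10-21 FREE][22-22 ALLOC][23-24 ALLOC][25-44 FREE]
Free blocks: [12 20] total_free=32 largest=20 -> 100*(32-20)/32 = 1200/32 = 37.5 -> rounds to 38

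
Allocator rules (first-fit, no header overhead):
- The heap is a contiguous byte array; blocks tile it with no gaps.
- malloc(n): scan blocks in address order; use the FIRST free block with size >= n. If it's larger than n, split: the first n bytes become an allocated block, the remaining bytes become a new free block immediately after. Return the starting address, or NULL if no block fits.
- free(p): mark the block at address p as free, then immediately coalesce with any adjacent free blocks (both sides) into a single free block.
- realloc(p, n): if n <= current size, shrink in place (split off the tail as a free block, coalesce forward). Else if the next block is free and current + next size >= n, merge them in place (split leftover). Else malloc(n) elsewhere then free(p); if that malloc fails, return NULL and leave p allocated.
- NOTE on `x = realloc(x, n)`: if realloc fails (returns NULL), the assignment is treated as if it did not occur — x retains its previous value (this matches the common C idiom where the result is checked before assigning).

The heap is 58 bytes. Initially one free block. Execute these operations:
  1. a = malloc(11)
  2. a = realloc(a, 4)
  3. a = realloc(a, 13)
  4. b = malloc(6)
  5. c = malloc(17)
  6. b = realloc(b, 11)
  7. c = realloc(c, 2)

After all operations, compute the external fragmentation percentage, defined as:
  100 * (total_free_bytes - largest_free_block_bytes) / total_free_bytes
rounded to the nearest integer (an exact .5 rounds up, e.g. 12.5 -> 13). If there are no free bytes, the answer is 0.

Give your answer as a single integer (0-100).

Answer: 53

Derivation:
Op 1: a = malloc(11) -> a = 0; heap: [0-10 ALLOC][11-57 FREE]
Op 2: a = realloc(a, 4) -> a = 0; heap: [0-3 ALLOC][4-57 FREE]
Op 3: a = realloc(a, 13) -> a = 0; heap: [0-12 ALLOC][13-57 FREE]
Op 4: b = malloc(6) -> b = 13; heap: [0-12 ALLOC][13-18 ALLOC][19-57 FREE]
Op 5: c = malloc(17) -> c = 19; heap: [0-12 ALLOC][13-18 ALLOC][19-35 ALLOC][36-57 FREE]
Op 6: b = realloc(b, 11) -> b = 36; heap: [0-12 ALLOC][13-18 FREE][19-35 ALLOC][36-46 ALLOC][47-57 FREE]
Op 7: c = realloc(c, 2) -> c = 19; heap: [0-12 ALLOC][13-18 FREE][19-20 ALLOC][21-35 FREE][36-46 ALLOC][47-57 FREE]
Free blocks: [6 15 11] total_free=32 largest=15 -> 100*(32-15)/32 = 1700/32 = 53.125 -> rounds to 53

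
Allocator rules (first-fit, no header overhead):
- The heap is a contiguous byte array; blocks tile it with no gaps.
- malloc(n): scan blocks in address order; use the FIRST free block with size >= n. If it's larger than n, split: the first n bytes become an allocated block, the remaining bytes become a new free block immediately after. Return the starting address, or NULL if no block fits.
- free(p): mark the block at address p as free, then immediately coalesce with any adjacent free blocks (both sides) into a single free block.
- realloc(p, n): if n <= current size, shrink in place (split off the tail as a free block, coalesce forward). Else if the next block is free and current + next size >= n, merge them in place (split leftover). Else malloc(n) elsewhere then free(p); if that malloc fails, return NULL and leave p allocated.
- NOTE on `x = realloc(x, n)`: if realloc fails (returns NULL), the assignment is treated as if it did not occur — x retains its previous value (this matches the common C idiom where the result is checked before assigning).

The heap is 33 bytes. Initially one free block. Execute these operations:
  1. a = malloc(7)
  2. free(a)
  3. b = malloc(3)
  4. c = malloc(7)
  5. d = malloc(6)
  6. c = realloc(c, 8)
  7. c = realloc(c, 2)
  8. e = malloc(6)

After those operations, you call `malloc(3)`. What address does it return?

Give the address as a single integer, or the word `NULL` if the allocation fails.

Answer: 18

Derivation:
Op 1: a = malloc(7) -> a = 0; heap: [0-6 ALLOC][7-32 FREE]
Op 2: free(a) -> (freed a); heap: [0-32 FREE]
Op 3: b = malloc(3) -> b = 0; heap: [0-2 ALLOC][3-32 FREE]
Op 4: c = malloc(7) -> c = 3; heap: [0-2 ALLOC][3-9 ALLOC][10-32 FREE]
Op 5: d = malloc(6) -> d = 10; heap: [0-2 ALLOC][3-9 ALLOC][10-15 ALLOC][16-32 FREE]
Op 6: c = realloc(c, 8) -> c = 16; heap: [0-2 ALLOC][3-9 FREE][10-15 ALLOC][16-23 ALLOC][24-32 FREE]
Op 7: c = realloc(c, 2) -> c = 16; heap: [0-2 ALLOC][3-9 FREE][10-15 ALLOC][16-17 ALLOC][18-32 FREE]
Op 8: e = malloc(6) -> e = 3; heap: [0-2 ALLOC][3-8 ALLOC][9-9 FREE][10-15 ALLOC][16-17 ALLOC][18-32 FREE]
malloc(3): first-fit scan over [0-2 ALLOC][3-8 ALLOC][9-9 FREE][10-15 ALLOC][16-17 ALLOC][18-32 FREE] -> 18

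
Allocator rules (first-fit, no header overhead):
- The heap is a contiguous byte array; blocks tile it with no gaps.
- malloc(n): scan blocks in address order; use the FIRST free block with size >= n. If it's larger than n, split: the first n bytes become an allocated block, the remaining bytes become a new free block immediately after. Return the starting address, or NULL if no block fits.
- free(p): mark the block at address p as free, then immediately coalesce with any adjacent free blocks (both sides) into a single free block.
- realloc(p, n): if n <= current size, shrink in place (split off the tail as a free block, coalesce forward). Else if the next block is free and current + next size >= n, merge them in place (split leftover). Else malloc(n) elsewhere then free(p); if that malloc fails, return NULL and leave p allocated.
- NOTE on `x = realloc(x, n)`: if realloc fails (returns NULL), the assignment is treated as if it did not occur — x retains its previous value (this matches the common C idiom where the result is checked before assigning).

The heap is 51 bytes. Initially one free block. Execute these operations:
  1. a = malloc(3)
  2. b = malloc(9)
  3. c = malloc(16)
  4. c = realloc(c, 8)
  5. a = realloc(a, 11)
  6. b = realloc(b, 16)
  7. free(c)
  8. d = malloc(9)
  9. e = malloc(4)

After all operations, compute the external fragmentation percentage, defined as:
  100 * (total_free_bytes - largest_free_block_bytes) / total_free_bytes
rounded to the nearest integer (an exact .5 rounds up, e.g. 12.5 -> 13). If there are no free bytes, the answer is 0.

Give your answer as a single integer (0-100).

Op 1: a = malloc(3) -> a = 0; heap: [0-2 ALLOC][3-50 FREE]
Op 2: b = malloc(9) -> b = 3; heap: [0-2 ALLOC][3-11 ALLOC][12-50 FREE]
Op 3: c = malloc(16) -> c = 12; heap: [0-2 ALLOC][3-11 ALLOC][12-27 ALLOC][28-50 FREE]
Op 4: c = realloc(c, 8) -> c = 12; heap: [0-2 ALLOC][3-11 ALLOC][12-19 ALLOC][20-50 FREE]
Op 5: a = realloc(a, 11) -> a = 20; heap: [0-2 FREE][3-11 ALLOC][12-19 ALLOC][20-30 ALLOC][31-50 FREE]
Op 6: b = realloc(b, 16) -> b = 31; heap: [0-11 FREE][12-19 ALLOC][20-30 ALLOC][31-46 ALLOC][47-50 FREE]
Op 7: free(c) -> (freed c); heap: [0-19 FREE][20-30 ALLOC][31-46 ALLOC][47-50 FREE]
Op 8: d = malloc(9) -> d = 0; heap: [0-8 ALLOC][9-19 FREE][20-30 ALLOC][31-46 ALLOC][47-50 FREE]
Op 9: e = malloc(4) -> e = 9; heap: [0-8 ALLOC][9-12 ALLOC][13-19 FREE][20-30 ALLOC][31-46 ALLOC][47-50 FREE]
Free blocks: [7 4] total_free=11 largest=7 -> 100*(11-7)/11 = 400/11 ≈ 36.364 -> rounds to 36

Answer: 36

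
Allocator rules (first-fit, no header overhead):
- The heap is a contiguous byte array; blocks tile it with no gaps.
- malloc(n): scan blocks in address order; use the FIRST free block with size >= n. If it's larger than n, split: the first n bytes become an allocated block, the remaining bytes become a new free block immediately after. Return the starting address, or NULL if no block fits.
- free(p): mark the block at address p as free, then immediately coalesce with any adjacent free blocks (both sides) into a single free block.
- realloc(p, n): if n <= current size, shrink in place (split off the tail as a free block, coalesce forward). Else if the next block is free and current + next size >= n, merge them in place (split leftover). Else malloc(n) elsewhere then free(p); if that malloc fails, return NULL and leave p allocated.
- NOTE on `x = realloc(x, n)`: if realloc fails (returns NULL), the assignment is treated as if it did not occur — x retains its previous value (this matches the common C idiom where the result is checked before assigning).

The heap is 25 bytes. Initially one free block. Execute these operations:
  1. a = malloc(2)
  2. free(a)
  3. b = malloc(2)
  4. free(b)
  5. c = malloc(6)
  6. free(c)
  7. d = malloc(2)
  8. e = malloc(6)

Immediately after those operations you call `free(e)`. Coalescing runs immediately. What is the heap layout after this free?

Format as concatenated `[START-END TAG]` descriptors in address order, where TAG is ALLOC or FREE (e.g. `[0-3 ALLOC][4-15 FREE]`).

Answer: [0-1 ALLOC][2-24 FREE]

Derivation:
Op 1: a = malloc(2) -> a = 0; heap: [0-1 ALLOC][2-24 FREE]
Op 2: free(a) -> (freed a); heap: [0-24 FREE]
Op 3: b = malloc(2) -> b = 0; heap: [0-1 ALLOC][2-24 FREE]
Op 4: free(b) -> (freed b); heap: [0-24 FREE]
Op 5: c = malloc(6) -> c = 0; heap: [0-5 ALLOC][6-24 FREE]
Op 6: free(c) -> (freed c); heap: [0-24 FREE]
Op 7: d = malloc(2) -> d = 0; heap: [0-1 ALLOC][2-24 FREE]
Op 8: e = malloc(6) -> e = 2; heap: [0-1 ALLOC][2-7 ALLOC][8-24 FREE]
free(e): e = 2 -> block [2-7 ALLOC]; mark free, coalesce with adjacent free neighbors -> [0-1 ALLOC][2-24 FREE]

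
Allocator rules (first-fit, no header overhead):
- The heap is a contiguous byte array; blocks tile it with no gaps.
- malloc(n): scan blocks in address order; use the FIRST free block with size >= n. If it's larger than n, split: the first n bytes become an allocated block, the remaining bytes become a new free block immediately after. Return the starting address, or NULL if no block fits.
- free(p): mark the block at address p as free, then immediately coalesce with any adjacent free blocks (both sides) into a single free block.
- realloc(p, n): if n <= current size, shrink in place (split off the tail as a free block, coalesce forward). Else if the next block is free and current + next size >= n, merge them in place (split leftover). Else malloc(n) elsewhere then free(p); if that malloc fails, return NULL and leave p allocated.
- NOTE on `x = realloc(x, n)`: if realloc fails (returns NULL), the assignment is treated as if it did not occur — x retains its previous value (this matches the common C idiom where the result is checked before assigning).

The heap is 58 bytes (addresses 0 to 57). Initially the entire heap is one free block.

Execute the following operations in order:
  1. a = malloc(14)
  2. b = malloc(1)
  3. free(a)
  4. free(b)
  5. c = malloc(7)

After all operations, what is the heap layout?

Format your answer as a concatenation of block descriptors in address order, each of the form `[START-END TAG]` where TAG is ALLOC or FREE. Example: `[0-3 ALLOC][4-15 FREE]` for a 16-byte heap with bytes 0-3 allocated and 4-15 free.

Answer: [0-6 ALLOC][7-57 FREE]

Derivation:
Op 1: a = malloc(14) -> a = 0; heap: [0-13 ALLOC][14-57 FREE]
Op 2: b = malloc(1) -> b = 14; heap: [0-13 ALLOC][14-14 ALLOC][15-57 FREE]
Op 3: free(a) -> (freed a); heap: [0-13 FREE][14-14 ALLOC][15-57 FREE]
Op 4: free(b) -> (freed b); heap: [0-57 FREE]
Op 5: c = malloc(7) -> c = 0; heap: [0-6 ALLOC][7-57 FREE]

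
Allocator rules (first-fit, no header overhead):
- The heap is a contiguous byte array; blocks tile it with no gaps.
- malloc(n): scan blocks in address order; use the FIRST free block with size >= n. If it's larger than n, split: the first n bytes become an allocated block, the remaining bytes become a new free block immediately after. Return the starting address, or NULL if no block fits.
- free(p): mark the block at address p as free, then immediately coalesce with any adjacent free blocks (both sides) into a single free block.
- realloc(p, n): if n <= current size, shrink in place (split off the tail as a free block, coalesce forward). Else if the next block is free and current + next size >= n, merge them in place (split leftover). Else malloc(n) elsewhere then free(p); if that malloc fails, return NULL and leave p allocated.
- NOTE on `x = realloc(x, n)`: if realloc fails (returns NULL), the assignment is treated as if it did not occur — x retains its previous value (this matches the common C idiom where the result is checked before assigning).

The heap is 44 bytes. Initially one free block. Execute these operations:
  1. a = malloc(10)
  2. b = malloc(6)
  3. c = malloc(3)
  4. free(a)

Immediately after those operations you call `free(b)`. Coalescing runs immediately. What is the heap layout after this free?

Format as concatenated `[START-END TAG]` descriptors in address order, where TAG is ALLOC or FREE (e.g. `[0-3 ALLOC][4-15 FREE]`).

Op 1: a = malloc(10) -> a = 0; heap: [0-9 ALLOC][10-43 FREE]
Op 2: b = malloc(6) -> b = 10; heap: [0-9 ALLOC][10-15 ALLOC][16-43 FREE]
Op 3: c = malloc(3) -> c = 16; heap: [0-9 ALLOC][10-15 ALLOC][16-18 ALLOC][19-43 FREE]
Op 4: free(a) -> (freed a); heap: [0-9 FREE][10-15 ALLOC][16-18 ALLOC][19-43 FREE]
free(b): b = 10 -> block [10-15 ALLOC]; mark free, coalesce with adjacent free neighbors -> [0-15 FREE][16-18 ALLOC][19-43 FREE]

Answer: [0-15 FREE][16-18 ALLOC][19-43 FREE]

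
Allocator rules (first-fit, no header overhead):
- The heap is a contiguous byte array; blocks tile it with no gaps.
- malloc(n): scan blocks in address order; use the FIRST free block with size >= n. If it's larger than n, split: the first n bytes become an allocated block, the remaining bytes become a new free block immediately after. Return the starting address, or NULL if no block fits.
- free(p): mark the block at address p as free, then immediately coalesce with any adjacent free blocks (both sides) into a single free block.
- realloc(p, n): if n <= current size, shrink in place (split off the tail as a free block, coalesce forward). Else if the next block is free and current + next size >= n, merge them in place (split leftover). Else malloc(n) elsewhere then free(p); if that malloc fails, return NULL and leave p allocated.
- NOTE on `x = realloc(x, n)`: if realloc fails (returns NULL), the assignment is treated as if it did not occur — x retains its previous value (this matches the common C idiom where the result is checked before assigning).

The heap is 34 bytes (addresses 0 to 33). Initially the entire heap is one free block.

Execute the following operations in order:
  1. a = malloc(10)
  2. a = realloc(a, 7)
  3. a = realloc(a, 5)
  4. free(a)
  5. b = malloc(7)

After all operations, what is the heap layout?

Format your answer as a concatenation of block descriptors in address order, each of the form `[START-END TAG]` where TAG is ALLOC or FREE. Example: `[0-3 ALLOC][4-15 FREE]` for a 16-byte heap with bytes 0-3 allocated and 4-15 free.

Answer: [0-6 ALLOC][7-33 FREE]

Derivation:
Op 1: a = malloc(10) -> a = 0; heap: [0-9 ALLOC][10-33 FREE]
Op 2: a = realloc(a, 7) -> a = 0; heap: [0-6 ALLOC][7-33 FREE]
Op 3: a = realloc(a, 5) -> a = 0; heap: [0-4 ALLOC][5-33 FREE]
Op 4: free(a) -> (freed a); heap: [0-33 FREE]
Op 5: b = malloc(7) -> b = 0; heap: [0-6 ALLOC][7-33 FREE]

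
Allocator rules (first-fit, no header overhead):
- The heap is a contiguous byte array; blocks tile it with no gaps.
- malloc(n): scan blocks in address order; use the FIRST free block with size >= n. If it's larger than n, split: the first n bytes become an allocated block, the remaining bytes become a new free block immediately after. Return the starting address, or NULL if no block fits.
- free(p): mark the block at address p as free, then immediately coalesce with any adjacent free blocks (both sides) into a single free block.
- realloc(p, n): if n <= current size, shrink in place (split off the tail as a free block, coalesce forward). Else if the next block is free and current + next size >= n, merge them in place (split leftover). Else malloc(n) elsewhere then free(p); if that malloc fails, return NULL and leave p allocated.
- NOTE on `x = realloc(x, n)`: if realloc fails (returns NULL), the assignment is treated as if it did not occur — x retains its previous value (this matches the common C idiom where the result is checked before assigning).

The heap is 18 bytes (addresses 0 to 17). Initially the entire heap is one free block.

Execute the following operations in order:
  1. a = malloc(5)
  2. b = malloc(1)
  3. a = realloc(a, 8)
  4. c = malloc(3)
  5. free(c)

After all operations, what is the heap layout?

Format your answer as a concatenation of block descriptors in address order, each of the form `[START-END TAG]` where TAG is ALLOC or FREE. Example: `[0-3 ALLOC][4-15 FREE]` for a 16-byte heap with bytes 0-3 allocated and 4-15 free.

Answer: [0-4 FREE][5-5 ALLOC][6-13 ALLOC][14-17 FREE]

Derivation:
Op 1: a = malloc(5) -> a = 0; heap: [0-4 ALLOC][5-17 FREE]
Op 2: b = malloc(1) -> b = 5; heap: [0-4 ALLOC][5-5 ALLOC][6-17 FREE]
Op 3: a = realloc(a, 8) -> a = 6; heap: [0-4 FREE][5-5 ALLOC][6-13 ALLOC][14-17 FREE]
Op 4: c = malloc(3) -> c = 0; heap: [0-2 ALLOC][3-4 FREE][5-5 ALLOC][6-13 ALLOC][14-17 FREE]
Op 5: free(c) -> (freed c); heap: [0-4 FREE][5-5 ALLOC][6-13 ALLOC][14-17 FREE]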